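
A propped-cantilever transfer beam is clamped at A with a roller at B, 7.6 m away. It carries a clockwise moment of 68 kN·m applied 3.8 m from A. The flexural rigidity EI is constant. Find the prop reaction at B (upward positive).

R_B = 10.07 kN

Release the roller at B. Primary structure: cantilever fixed at A.
Primary-structure tip deflection at B by superposition:
  clockwise couple 68 at a = 3.8: M₀a(2L − a)/(2EI) = 1473/EI
Tip deflection under a unit load at B: L³/(3EI) = 146.3/EI.
Compatibility at B: δ_0 − R_B·δ_{BB} = 0, so R_B = 1473/146.3 = 10.07 kN.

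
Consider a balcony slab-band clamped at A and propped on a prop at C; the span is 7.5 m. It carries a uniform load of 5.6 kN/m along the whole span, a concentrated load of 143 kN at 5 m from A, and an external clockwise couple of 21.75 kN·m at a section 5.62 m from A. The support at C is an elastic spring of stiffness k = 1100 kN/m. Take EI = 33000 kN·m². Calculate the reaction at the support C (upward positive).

R_C = 77.45 kN

Remove the prop at C; the released (primary) structure is a cantilever built in at A.
Free-end deflection of the primary structure under the applied loading (downward +):
  UDL 5.6: wL⁴/(8EI) = 2215/EI
  point load 143 at a = 5: Pa²(3L − a)/(6EI) = 10427/EI
  clockwise couple 21.75 at a = 5.62: M₀a(2L − a)/(2EI) = 573.3/EI
  δ_0 = 13215/EI
Flexibility coefficient — unit upward force at C: δ_{CC} = L³/(3EI) = 140.6/EI.
With EI = 33000 kN·m²: δ_0 = 0.40046 m and δ_{CC} = 0.004261 m/kN.
Compatibility — the spring shortens by R_C/k under the reaction it provides: δ_0 − R_C·δ_{CC} = R_C/k. With 1/k = 0.000909 m/kN, R_C = δ_0 / (δ_{CC} + 1/k) = 0.40046 / (0.004261 + 0.000909) = 77.45 kN.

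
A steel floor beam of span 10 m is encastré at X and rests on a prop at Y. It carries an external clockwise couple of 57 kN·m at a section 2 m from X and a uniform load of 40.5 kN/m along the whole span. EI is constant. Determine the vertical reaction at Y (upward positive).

R_Y = 155 kN

Remove the prop at Y; the released (primary) structure is a cantilever built in at X.
Free-end deflection of the primary structure under the applied loading (downward +):
  clockwise couple 57 at a = 2: M₀a(2L − a)/(2EI) = 1026/EI
  UDL 40.5: wL⁴/(8EI) = 50625/EI
  δ_0 = 51651/EI
Tip deflection under a unit load at Y: L³/(3EI) = 333.3/EI.
Compatibility at Y: δ_0 − R_Y·δ_{YY} = 0, so R_Y = 51651/333.3 = 155 kN.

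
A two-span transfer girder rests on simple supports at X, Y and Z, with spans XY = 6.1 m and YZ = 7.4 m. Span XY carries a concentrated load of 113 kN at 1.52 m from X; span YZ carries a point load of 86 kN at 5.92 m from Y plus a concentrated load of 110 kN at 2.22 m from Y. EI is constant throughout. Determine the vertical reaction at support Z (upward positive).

R_Z = 81.59 kN

Insert a hinge at Y; M_Y is the redundant, and each span becomes simply supported.
End slopes at the hinge Y, treating each span as simply supported:
  span XY: point load 113 at a = 1.52: Pab(L + a)/(6LEI) = 163.8/EI
  span YZ: point load 86 at a = 5.92: Pab(L + b)/(6LEI) = 150.7/EI
  span YZ: point load 110 at a = 2.22: Pab(L + b)/(6LEI) = 358.4/EI
  relative rotation θ_0 = (163.8 + 509.1)/EI = 672.9/EI
A unit hogging moment at Y produces rotation L₁/(3EI) + L₂/(3EI) = 4.5/EI.
Slope continuity at Y: θ_0 = M_Y·4.5/EI, so M_Y = 672.9/4.5 = 149.5 kN·m (hogging).
Span YZ, ΣM about Z: R_Y^{YZ}·7.4 = 697.1 + 149.5, so R_Y^{YZ} = 114.4 kN and R_Z = 196 − 114.4 = 81.59 kN.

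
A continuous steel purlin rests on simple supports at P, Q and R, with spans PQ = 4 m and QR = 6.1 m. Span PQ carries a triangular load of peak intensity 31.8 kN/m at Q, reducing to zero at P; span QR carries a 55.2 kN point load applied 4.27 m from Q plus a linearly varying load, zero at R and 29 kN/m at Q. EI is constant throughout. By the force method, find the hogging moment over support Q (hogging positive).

M_Q = 84.64 kN·m

Release continuity at Q by inserting a hinge; the redundant is the internal moment M_Q. The primary structure is two simply-supported spans PQ and QR.
Discontinuity in slope at Q on the released structure — sum the simple-span end rotations:
  span PQ: triangular load, peak 31.8: w₀L³/(45EI) = 45.23/EI
  span QR: point load 55.2 at a = 4.27: Pab(L + b)/(6LEI) = 93.46/EI
  span QR: triangular load, peak 29: w₀L³/(45EI) = 146.3/EI
  relative rotation θ_0 = (45.23 + 239.7)/EI = 285/EI
A unit hogging moment at Q produces rotation L₁/(3EI) + L₂/(3EI) = 3.367/EI.
Slope continuity at Q: θ_0 = M_Q·3.367/EI, so M_Q = 285/3.367 = 84.64 kN·m (hogging).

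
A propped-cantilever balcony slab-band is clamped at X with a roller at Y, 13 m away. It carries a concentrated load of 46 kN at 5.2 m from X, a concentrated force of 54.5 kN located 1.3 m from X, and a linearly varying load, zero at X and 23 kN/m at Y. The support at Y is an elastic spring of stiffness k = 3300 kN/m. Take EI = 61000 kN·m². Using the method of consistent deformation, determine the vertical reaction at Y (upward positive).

R_Y = 90.3 kN

Choose R_Y as the redundant. The primary structure is the cantilever fixed at X.
Free-end deflection of the primary structure under the applied loading (downward +):
  point load 46 at a = 5.2: Pa²(3L − a)/(6EI) = 7007/EI
  point load 54.5 at a = 1.3: Pa²(3L − a)/(6EI) = 578.7/EI
  triangular load, peak 23 at the free end: 11w₀L⁴/(120EI) = 60216/EI
  δ_0 = 67802/EI
Tip deflection under a unit load at Y: L³/(3EI) = 732.3/EI.
With EI = 61000 kN·m²: δ_0 = 1.1115 m and δ_{YY} = 0.012005 m/kN.
Compatibility — the spring shortens by R_Y/k under the reaction it provides: δ_0 − R_Y·δ_{YY} = R_Y/k. With 1/k = 0.000303 m/kN, R_Y = δ_0 / (δ_{YY} + 1/k) = 1.1115 / (0.012005 + 0.000303) = 90.3 kN.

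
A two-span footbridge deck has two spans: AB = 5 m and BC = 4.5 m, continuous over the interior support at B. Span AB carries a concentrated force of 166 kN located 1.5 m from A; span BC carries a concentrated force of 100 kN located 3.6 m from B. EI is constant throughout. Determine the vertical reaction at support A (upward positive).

Release continuity at B by inserting a hinge; the redundant is the internal moment M_B. The primary structure is two simply-supported spans AB and BC.
End slopes at the hinge B, treating each span as simply supported:
  span AB: point load 166 at a = 1.5: Pab(L + a)/(6LEI) = 188.8/EI
  span BC: point load 100 at a = 3.6: Pab(L + b)/(6LEI) = 64.8/EI
  relative rotation θ_0 = (188.8 + 64.8)/EI = 253.6/EI
A unit hogging moment at B produces rotation L₁/(3EI) + L₂/(3EI) = 3.167/EI.
Compatibility: M_B·(L₁+L₂)/(3EI) = θ_0, giving M_B = 80.09 kN·m (hogging).
Span AB, ΣM about A with M_B applied at B: R_B^{AB}·5 = 249 + 80.09, so R_B^{AB} = 65.82 kN and R_A = 166 − 65.82 = 100.2 kN.

R_A = 100.2 kN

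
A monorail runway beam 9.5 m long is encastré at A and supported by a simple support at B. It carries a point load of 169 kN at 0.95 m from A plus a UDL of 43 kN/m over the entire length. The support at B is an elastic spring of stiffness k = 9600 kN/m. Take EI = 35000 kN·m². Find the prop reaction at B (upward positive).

Remove the prop at B; the released (primary) structure is a cantilever built in at A.
Primary-structure tip deflection at B by superposition:
  point load 169 at a = 0.95: Pa²(3L − a)/(6EI) = 700.3/EI
  UDL 43: wL⁴/(8EI) = 43780/EI
  δ_0 = 44480/EI
Flexibility coefficient — unit upward force at B: δ_{BB} = L³/(3EI) = 285.8/EI.
With EI = 35000 kN·m²: δ_0 = 1.2709 m and δ_{BB} = 0.008165 m/kN.
Compatibility — the spring shortens by R_B/k under the reaction it provides: δ_0 − R_B·δ_{BB} = R_B/k. With 1/k = 0.000104 m/kN, R_B = δ_0 / (δ_{BB} + 1/k) = 1.2709 / (0.008165 + 0.000104) = 153.7 kN.

R_B = 153.7 kN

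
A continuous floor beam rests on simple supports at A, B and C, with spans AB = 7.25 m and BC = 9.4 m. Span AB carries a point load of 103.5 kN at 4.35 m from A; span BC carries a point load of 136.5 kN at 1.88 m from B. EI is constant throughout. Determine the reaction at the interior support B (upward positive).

R_B = 212.1 kN

Insert a hinge at B; M_B is the redundant, and each span becomes simply supported.
Rotations at B on the released spans (each span's end-slope, ×1/EI):
  span AB: point load 103.5 at a = 4.35: Pab(L + a)/(6LEI) = 348.2/EI
  span BC: point load 136.5 at a = 1.88: Pab(L + b)/(6LEI) = 578.9/EI
  relative rotation θ_0 = (348.2 + 578.9)/EI = 927.1/EI
A unit hogging moment at B produces rotation L₁/(3EI) + L₂/(3EI) = 5.55/EI.
Compatibility: M_B·(L₁+L₂)/(3EI) = θ_0, giving M_B = 167 kN·m (hogging).
Span AB, ΣM about A with M_B applied at B: R_B^{AB}·7.25 = 450.2 + 167, so R_B^{AB} = 85.14 kN and R_A = 103.5 − 85.14 = 18.36 kN.
Span BC, ΣM about C: R_B^{BC}·9.4 = 1026 + 167, so R_B^{BC} = 127 kN and R_C = 136.5 − 127 = 9.529 kN.
R_B = 85.14 + 127 = 212.1 kN.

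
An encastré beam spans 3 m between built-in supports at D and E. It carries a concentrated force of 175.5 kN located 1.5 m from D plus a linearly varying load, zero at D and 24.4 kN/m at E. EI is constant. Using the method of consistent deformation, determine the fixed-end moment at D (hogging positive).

M_D = 73.13 kN·m

Release both end moments; the primary structure is a simply-supported span DE with redundants M_D and M_E.
Simple-span end rotations at D and E under the given loads:
  at D: point load 175.5 at a = 1.5: Pab(L + b)/(6LEI) = 98.72/EI
  at E: point load 175.5 at a = 1.5: Pab(L + a)/(6LEI) = 98.72/EI
  at D: triangular load, peak 24.4: 7w₀L³/(360EI) = 12.81/EI
  at E: triangular load, peak 24.4: w₀L³/(45EI) = 14.64/EI
  θ_D0 = 111.5/EI,  θ_E0 = 113.4/EI
Flexibility coefficients: a unit moment at one end gives L/(3EI) there and L/(6EI) at the far end, so f₁₁ = f₂₂ = 1/EI and f₁₂ = f₂₁ = 0.5/EI.
Compatibility — zero rotation at each built-in end:
  1 M_D + 0.5 M_E = 111.5
  0.5 M_D + 1 M_E = 113.4
Solving the pair gives M_D = 73.13 kN·m and M_E = 76.79 kN·m (hogging).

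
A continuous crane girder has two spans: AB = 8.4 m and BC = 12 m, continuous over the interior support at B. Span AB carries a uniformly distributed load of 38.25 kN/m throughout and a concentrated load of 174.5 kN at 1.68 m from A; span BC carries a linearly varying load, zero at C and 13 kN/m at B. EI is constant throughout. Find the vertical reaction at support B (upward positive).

R_B = 302.2 kN

Release continuity at B by inserting a hinge; the redundant is the internal moment M_B. The primary structure is two simply-supported spans AB and BC.
End slopes at the hinge B, treating each span as simply supported:
  span AB: UDL 38.25: wL³/(24EI) = 944.6/EI
  span AB: point load 174.5 at a = 1.68: Pab(L + a)/(6LEI) = 394/EI
  span BC: triangular load, peak 13: w₀L³/(45EI) = 499.2/EI
  relative rotation θ_0 = (1339 + 499.2)/EI = 1838/EI
A unit hogging moment at B produces rotation L₁/(3EI) + L₂/(3EI) = 6.8/EI.
Compatibility: M_B·(L₁+L₂)/(3EI) = θ_0, giving M_B = 270.3 kN·m (hogging).
Span AB, ΣM about A with M_B applied at B: R_B^{AB}·8.4 = 1643 + 270.3, so R_B^{AB} = 227.7 kN and R_A = 495.8 − 227.7 = 268.1 kN.
Span BC, ΣM about C: R_B^{BC}·12 = 624 + 270.3, so R_B^{BC} = 74.52 kN and R_C = 78 − 74.52 = 3.478 kN.
R_B = 227.7 + 74.52 = 302.2 kN.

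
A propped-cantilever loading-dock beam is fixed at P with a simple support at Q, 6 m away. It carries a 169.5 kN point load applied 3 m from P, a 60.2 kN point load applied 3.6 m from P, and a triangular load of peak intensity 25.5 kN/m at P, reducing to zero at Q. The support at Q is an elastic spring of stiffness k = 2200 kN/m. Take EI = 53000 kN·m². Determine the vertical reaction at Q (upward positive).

Remove the prop at Q; the released (primary) structure is a cantilever built in at P.
Free-end deflection of the primary structure under the applied loading (downward +):
  point load 169.5 at a = 3: Pa²(3L − a)/(6EI) = 3814/EI
  point load 60.2 at a = 3.6: Pa²(3L − a)/(6EI) = 1872/EI
  triangular load, peak 25.5 at the fixed end: w₀L⁴/(30EI) = 1102/EI
  δ_0 = 6788/EI
Tip deflection under a unit load at Q: L³/(3EI) = 72/EI.
With EI = 53000 kN·m²: δ_0 = 0.12807 m and δ_{QQ} = 0.001358 m/kN.
Compatibility — the spring shortens by R_Q/k under the reaction it provides: δ_0 − R_Q·δ_{QQ} = R_Q/k. With 1/k = 0.000455 m/kN, R_Q = δ_0 / (δ_{QQ} + 1/k) = 0.12807 / (0.001358 + 0.000455) = 70.64 kN.

R_Q = 70.64 kN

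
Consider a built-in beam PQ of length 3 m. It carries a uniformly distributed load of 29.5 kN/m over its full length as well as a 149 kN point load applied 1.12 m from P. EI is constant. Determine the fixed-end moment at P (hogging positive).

M_P = 87.66 kN·m

Take the two fixed-end moments M_P, M_Q as redundants; the released structure is the simple span PQ.
Simple-span end rotations at P and Q under the given loads:
  at P: UDL 29.5: wL³/(24EI) = 33.19/EI
  at Q: UDL 29.5: wL³/(24EI) = 33.19/EI
  at P: point load 149 at a = 1.12: Pab(L + b)/(6LEI) = 85.06/EI
  at Q: point load 149 at a = 1.12: Pab(L + a)/(6LEI) = 71.81/EI
  θ_P0 = 118.2/EI,  θ_Q0 = 105/EI
Flexibility coefficients: a unit moment at one end gives L/(3EI) there and L/(6EI) at the far end, so f₁₁ = f₂₂ = 1/EI and f₁₂ = f₂₁ = 0.5/EI.
Compatibility — zero rotation at each built-in end:
  1 M_P + 0.5 M_Q = 118.2
  0.5 M_P + 1 M_Q = 105
Solving the pair gives M_P = 87.66 kN·m and M_Q = 61.17 kN·m (hogging).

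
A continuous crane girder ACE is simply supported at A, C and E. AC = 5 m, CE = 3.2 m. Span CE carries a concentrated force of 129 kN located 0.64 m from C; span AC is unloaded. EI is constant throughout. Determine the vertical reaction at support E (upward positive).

R_E = 18.55 kN

Release continuity at C by inserting a hinge; the redundant is the internal moment M_C. The primary structure is two simply-supported spans AC and CE.
Discontinuity in slope at C on the released structure — sum the simple-span end rotations:
  span CE: point load 129 at a = 0.64: Pab(L + b)/(6LEI) = 63.41/EI
  relative rotation θ_0 = (0 + 63.41)/EI = 63.41/EI
A unit hogging moment at C produces rotation L₁/(3EI) + L₂/(3EI) = 2.733/EI.
Compatibility: M_C·(L₁+L₂)/(3EI) = θ_0, giving M_C = 23.2 kN·m (hogging).
Span CE, ΣM about E: R_C^{CE}·3.2 = 330.2 + 23.2, so R_C^{CE} = 110.4 kN and R_E = 129 − 110.4 = 18.55 kN.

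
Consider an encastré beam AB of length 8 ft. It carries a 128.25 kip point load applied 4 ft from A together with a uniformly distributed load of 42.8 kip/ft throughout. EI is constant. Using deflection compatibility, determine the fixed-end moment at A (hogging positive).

M_A = 356.5 kip·ft

Take the two fixed-end moments M_A, M_B as redundants; the released structure is the simple span AB.
On the primary (simply-supported) span, the end slopes from the loading are:
  at A: point load 128.25 at a = 4: Pab(L + b)/(6LEI) = 513/EI
  at B: point load 128.25 at a = 4: Pab(L + a)/(6LEI) = 513/EI
  at A: UDL 42.8: wL³/(24EI) = 913.1/EI
  at B: UDL 42.8: wL³/(24EI) = 913.1/EI
  θ_A0 = 1426/EI,  θ_B0 = 1426/EI
Flexibility coefficients: a unit moment at one end gives L/(3EI) there and L/(6EI) at the far end, so f₁₁ = f₂₂ = 2.667/EI and f₁₂ = f₂₁ = 1.333/EI.
Compatibility — zero rotation at each built-in end:
  2.667 M_A + 1.333 M_B = 1426
  1.333 M_A + 2.667 M_B = 1426
Solving the pair gives M_A = 356.5 kip·ft and M_B = 356.5 kip·ft (hogging).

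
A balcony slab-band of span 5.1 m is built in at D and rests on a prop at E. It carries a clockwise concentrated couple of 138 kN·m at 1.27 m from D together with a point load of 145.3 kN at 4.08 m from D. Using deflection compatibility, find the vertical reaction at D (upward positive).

Choose R_E as the redundant. The primary structure is the cantilever fixed at D.
Free-end deflection of the primary structure under the applied loading (downward +):
  clockwise couple 138 at a = 1.27: M₀a(2L − a)/(2EI) = 782.5/EI
  point load 145.3 at a = 4.08: Pa²(3L − a)/(6EI) = 4523/EI
  δ_0 = 5306/EI
Flexibility coefficient — unit upward force at E: δ_{EE} = L³/(3EI) = 44.22/EI.
Compatibility at E: δ_0 − R_E·δ_{EE} = 0, so R_E = 5306/44.22 = 120 kN.
Vertical equilibrium: R_D = ΣP − R_E = 145.3 − 120 = 25.31 kN.

R_D = 25.31 kN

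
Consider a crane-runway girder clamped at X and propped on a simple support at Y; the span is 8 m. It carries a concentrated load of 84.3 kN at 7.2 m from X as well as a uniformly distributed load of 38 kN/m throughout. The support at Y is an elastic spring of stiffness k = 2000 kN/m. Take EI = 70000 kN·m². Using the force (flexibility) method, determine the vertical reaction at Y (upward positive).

Remove the prop at Y; the released (primary) structure is a cantilever built in at X.
Deflection at Y on the released cantilever, summing each load's contribution:
  point load 84.3 at a = 7.2: Pa²(3L − a)/(6EI) = 12236/EI
  UDL 38: wL⁴/(8EI) = 19456/EI
  δ_0 = 31692/EI
Flexibility coefficient — unit upward force at Y: δ_{YY} = L³/(3EI) = 170.7/EI.
With EI = 70000 kN·m²: δ_0 = 0.45275 m and δ_{YY} = 0.002438 m/kN.
Compatibility — the spring shortens by R_Y/k under the reaction it provides: δ_0 − R_Y·δ_{YY} = R_Y/k. With 1/k = 0.0005 m/kN, R_Y = δ_0 / (δ_{YY} + 1/k) = 0.45275 / (0.002438 + 0.0005) = 154.1 kN.

R_Y = 154.1 kN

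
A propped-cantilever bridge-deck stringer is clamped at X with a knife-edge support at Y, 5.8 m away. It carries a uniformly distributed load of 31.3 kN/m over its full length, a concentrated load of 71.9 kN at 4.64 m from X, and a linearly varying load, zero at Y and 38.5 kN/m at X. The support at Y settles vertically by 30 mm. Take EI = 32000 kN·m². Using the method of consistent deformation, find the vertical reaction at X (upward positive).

R_X = 238.8 kN

Choose R_Y as the redundant. The primary structure is the cantilever fixed at X.
Deflection at Y on the released cantilever, summing each load's contribution:
  UDL 31.3: wL⁴/(8EI) = 4428/EI
  point load 71.9 at a = 4.64: Pa²(3L − a)/(6EI) = 3292/EI
  triangular load, peak 38.5 at the fixed end: w₀L⁴/(30EI) = 1452/EI
  δ_0 = 9172/EI
Flexibility coefficient — unit upward force at Y: δ_{YY} = L³/(3EI) = 65.04/EI.
With EI = 32000 kN·m²: δ_0 = 0.28662 m and δ_{YY} = 0.002032 m/kN.
Compatibility — the beam at Y must follow the support down by 0.03 m: δ_0 − R_Y·δ_{YY} = 0.03, so R_Y = (0.28662 − 0.03)/0.002032 = 126.3 kN.
Vertical equilibrium: R_X = ΣP − R_Y = 365.1 − 126.3 = 238.8 kN.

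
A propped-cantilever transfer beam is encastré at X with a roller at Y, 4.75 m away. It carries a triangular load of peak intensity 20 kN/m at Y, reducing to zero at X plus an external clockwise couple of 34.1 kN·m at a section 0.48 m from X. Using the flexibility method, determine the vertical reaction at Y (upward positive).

R_Y = 28.19 kN

Remove the prop at Y; the released (primary) structure is a cantilever built in at X.
Primary-structure tip deflection at Y by superposition:
  triangular load, peak 20 at the free end: 11w₀L⁴/(120EI) = 933.3/EI
  clockwise couple 34.1 at a = 0.48: M₀a(2L − a)/(2EI) = 73.82/EI
  δ_0 = 1007/EI
Flexibility coefficient — unit upward force at Y: δ_{YY} = L³/(3EI) = 35.72/EI.
Compatibility at Y: δ_0 − R_Y·δ_{YY} = 0, so R_Y = 1007/35.72 = 28.19 kN.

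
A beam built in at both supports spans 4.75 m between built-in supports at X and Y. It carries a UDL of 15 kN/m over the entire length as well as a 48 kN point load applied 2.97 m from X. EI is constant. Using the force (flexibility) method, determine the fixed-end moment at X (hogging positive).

M_X = 48.22 kN·m

Release both end moments; the primary structure is a simply-supported span XY with redundants M_X and M_Y.
Simple-span end rotations at X and Y under the given loads:
  at X: UDL 15: wL³/(24EI) = 66.98/EI
  at Y: UDL 15: wL³/(24EI) = 66.98/EI
  at X: point load 48 at a = 2.97: Pab(L + b)/(6LEI) = 58.14/EI
  at Y: point load 48 at a = 2.97: Pab(L + a)/(6LEI) = 68.74/EI
  θ_X0 = 125.1/EI,  θ_Y0 = 135.7/EI
Flexibility coefficients: a unit moment at one end gives L/(3EI) there and L/(6EI) at the far end, so f₁₁ = f₂₂ = 1.583/EI and f₁₂ = f₂₁ = 0.7917/EI.
Compatibility — zero rotation at each built-in end:
  1.583 M_X + 0.7917 M_Y = 125.1
  0.7917 M_X + 1.583 M_Y = 135.7
Solving the pair gives M_X = 48.22 kN·m and M_Y = 61.61 kN·m (hogging).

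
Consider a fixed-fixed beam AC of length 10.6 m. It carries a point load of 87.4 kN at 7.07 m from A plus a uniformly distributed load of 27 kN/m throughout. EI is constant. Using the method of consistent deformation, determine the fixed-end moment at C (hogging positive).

M_C = 390.1 kN·m

Take the two fixed-end moments M_A, M_C as redundants; the released structure is the simple span AC.
Simple-span end rotations at A and C under the given loads:
  at A: point load 87.4 at a = 7.07: Pab(L + b)/(6LEI) = 484.6/EI
  at C: point load 87.4 at a = 7.07: Pab(L + a)/(6LEI) = 606/EI
  at A: UDL 27: wL³/(24EI) = 1340/EI
  at C: UDL 27: wL³/(24EI) = 1340/EI
  θ_A0 = 1825/EI,  θ_C0 = 1946/EI
Flexibility coefficients: a unit moment at one end gives L/(3EI) there and L/(6EI) at the far end, so f₁₁ = f₂₂ = 3.533/EI and f₁₂ = f₂₁ = 1.767/EI.
Compatibility — zero rotation at each built-in end:
  3.533 M_A + 1.767 M_C = 1825
  1.767 M_A + 3.533 M_C = 1946
Solving the pair gives M_A = 321.3 kN·m and M_C = 390.1 kN·m (hogging).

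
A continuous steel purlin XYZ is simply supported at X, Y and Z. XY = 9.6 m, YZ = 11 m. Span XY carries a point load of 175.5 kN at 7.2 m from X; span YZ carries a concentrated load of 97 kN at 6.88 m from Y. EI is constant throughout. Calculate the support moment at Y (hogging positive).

Insert a hinge at Y; M_Y is the redundant, and each span becomes simply supported.
Rotations at Y on the released spans (each span's end-slope, ×1/EI):
  span XY: point load 175.5 at a = 7.2: Pab(L + a)/(6LEI) = 884.5/EI
  span YZ: point load 97 at a = 6.88: Pab(L + b)/(6LEI) = 629.9/EI
  relative rotation θ_0 = (884.5 + 629.9)/EI = 1514/EI
A unit hogging moment at Y produces rotation L₁/(3EI) + L₂/(3EI) = 6.867/EI.
Slope continuity at Y: θ_0 = M_Y·6.867/EI, so M_Y = 1514/6.867 = 220.5 kN·m (hogging).

M_Y = 220.5 kN·m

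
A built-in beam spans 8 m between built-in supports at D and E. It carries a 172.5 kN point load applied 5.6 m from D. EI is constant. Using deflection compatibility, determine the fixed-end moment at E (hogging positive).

Release both end moments; the primary structure is a simply-supported span DE with redundants M_D and M_E.
End rotations of the released simple span under the applied load (×1/EI):
  at D: point load 172.5 at a = 5.6: Pab(L + b)/(6LEI) = 502.3/EI
  at E: point load 172.5 at a = 5.6: Pab(L + a)/(6LEI) = 656.9/EI
  θ_D0 = 502.3/EI,  θ_E0 = 656.9/EI
Flexibility coefficients: a unit moment at one end gives L/(3EI) there and L/(6EI) at the far end, so f₁₁ = f₂₂ = 2.667/EI and f₁₂ = f₂₁ = 1.333/EI.
Compatibility — zero rotation at each built-in end:
  2.667 M_D + 1.333 M_E = 502.3
  1.333 M_D + 2.667 M_E = 656.9
Solving the pair gives M_D = 86.94 kN·m and M_E = 202.9 kN·m (hogging).

M_E = 202.9 kN·m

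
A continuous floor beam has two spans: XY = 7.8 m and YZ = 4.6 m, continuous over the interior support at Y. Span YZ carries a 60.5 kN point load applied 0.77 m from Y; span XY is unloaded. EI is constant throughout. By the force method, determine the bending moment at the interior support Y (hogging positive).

M_Y = 13.18 kN·m

Release continuity at Y by inserting a hinge; the redundant is the internal moment M_Y. The primary structure is two simply-supported spans XY and YZ.
Rotations at Y on the released spans (each span's end-slope, ×1/EI):
  span YZ: point load 60.5 at a = 0.77: Pab(L + b)/(6LEI) = 54.5/EI
  relative rotation θ_0 = (0 + 54.5)/EI = 54.5/EI
A unit hogging moment at Y produces rotation L₁/(3EI) + L₂/(3EI) = 4.133/EI.
Compatibility: M_Y·(L₁+L₂)/(3EI) = θ_0, giving M_Y = 13.18 kN·m (hogging).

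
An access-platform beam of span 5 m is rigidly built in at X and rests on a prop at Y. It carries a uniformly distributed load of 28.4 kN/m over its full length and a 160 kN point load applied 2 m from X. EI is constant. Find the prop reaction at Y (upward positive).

Choose R_Y as the redundant. The primary structure is the cantilever fixed at X.
Primary-structure tip deflection at Y by superposition:
  UDL 28.4: wL⁴/(8EI) = 2219/EI
  point load 160 at a = 2: Pa²(3L − a)/(6EI) = 1387/EI
  δ_0 = 3605/EI
Tip deflection under a unit load at Y: L³/(3EI) = 41.67/EI.
The prop prevents deflection at Y: R_Y = δ_0/δ_{YY} = 3605/41.67 = 86.53 kN.

R_Y = 86.53 kN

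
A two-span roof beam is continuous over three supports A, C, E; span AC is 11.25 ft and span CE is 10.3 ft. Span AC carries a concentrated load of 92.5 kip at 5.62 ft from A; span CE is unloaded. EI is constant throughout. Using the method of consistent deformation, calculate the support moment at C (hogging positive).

Insert a hinge at C; M_C is the redundant, and each span becomes simply supported.
Discontinuity in slope at C on the released structure — sum the simple-span end rotations:
  span AC: point load 92.5 at a = 5.62: Pab(L + a)/(6LEI) = 731.5/EI
  relative rotation θ_0 = (731.5 + 0)/EI = 731.5/EI
A unit hogging moment at C produces rotation L₁/(3EI) + L₂/(3EI) = 7.183/EI.
Slope continuity at C: θ_0 = M_C·7.183/EI, so M_C = 731.5/7.183 = 101.8 kip·ft (hogging).

M_C = 101.8 kip·ft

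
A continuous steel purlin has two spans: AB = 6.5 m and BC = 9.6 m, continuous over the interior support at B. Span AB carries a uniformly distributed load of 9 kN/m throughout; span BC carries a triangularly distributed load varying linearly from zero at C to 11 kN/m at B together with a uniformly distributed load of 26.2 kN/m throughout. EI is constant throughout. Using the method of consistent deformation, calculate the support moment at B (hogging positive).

Take M_B as the redundant. Released structure: two simple spans AB and BC with a hinge at B.
Rotations at B on the released spans (each span's end-slope, ×1/EI):
  span AB: UDL 9: wL³/(24EI) = 103/EI
  span BC: triangular load, peak 11: w₀L³/(45EI) = 216.3/EI
  span BC: UDL 26.2: wL³/(24EI) = 965.8/EI
  relative rotation θ_0 = (103 + 1182)/EI = 1285/EI
A unit hogging moment at B produces rotation L₁/(3EI) + L₂/(3EI) = 5.367/EI.
Slope continuity at B: θ_0 = M_B·5.367/EI, so M_B = 1285/5.367 = 239.5 kN·m (hogging).

M_B = 239.5 kN·m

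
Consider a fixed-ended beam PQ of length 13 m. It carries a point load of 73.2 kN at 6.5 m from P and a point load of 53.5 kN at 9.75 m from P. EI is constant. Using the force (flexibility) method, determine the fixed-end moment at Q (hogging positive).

M_Q = 216.8 kN·m

Take the two fixed-end moments M_P, M_Q as redundants; the released structure is the simple span PQ.
On the primary (simply-supported) span, the end slopes from the loading are:
  at P: point load 73.2 at a = 6.5: Pab(L + b)/(6LEI) = 773.2/EI
  at Q: point load 73.2 at a = 6.5: Pab(L + a)/(6LEI) = 773.2/EI
  at P: point load 53.5 at a = 9.75: Pab(L + b)/(6LEI) = 353.2/EI
  at Q: point load 53.5 at a = 9.75: Pab(L + a)/(6LEI) = 494.5/EI
  θ_P0 = 1126/EI,  θ_Q0 = 1268/EI
Flexibility coefficients: a unit moment at one end gives L/(3EI) there and L/(6EI) at the far end, so f₁₁ = f₂₂ = 4.333/EI and f₁₂ = f₂₁ = 2.167/EI.
Compatibility — zero rotation at each built-in end:
  4.333 M_P + 2.167 M_Q = 1126
  2.167 M_P + 4.333 M_Q = 1268
Solving the pair gives M_P = 151.6 kN·m and M_Q = 216.8 kN·m (hogging).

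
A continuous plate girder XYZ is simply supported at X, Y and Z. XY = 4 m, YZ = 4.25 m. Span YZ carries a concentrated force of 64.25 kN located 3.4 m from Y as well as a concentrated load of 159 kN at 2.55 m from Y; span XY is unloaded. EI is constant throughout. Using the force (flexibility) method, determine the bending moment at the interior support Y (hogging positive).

Release continuity at Y by inserting a hinge; the redundant is the internal moment M_Y. The primary structure is two simply-supported spans XY and YZ.
End slopes at the hinge Y, treating each span as simply supported:
  span YZ: point load 64.25 at a = 3.4: Pab(L + b)/(6LEI) = 37.14/EI
  span YZ: point load 159 at a = 2.55: Pab(L + b)/(6LEI) = 160.8/EI
  relative rotation θ_0 = (0 + 198)/EI = 198/EI
A unit hogging moment at Y produces rotation L₁/(3EI) + L₂/(3EI) = 2.75/EI.
Compatibility: M_Y·(L₁+L₂)/(3EI) = θ_0, giving M_Y = 71.99 kN·m (hogging).

M_Y = 71.99 kN·m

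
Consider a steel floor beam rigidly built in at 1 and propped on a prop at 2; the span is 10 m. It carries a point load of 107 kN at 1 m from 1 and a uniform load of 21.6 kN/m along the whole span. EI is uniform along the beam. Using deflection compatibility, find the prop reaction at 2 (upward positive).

Remove the prop at 2; the released (primary) structure is a cantilever built in at 1.
Downward deflection at the released point 2 due to the loads:
  point load 107 at a = 1: Pa²(3L − a)/(6EI) = 517.2/EI
  UDL 21.6: wL⁴/(8EI) = 27000/EI
  δ_0 = 27517/EI
Tip deflection under a unit load at 2: L³/(3EI) = 333.3/EI.
The prop prevents deflection at 2: R_2 = δ_0/δ_{22} = 27517/333.3 = 82.55 kN.

R_2 = 82.55 kN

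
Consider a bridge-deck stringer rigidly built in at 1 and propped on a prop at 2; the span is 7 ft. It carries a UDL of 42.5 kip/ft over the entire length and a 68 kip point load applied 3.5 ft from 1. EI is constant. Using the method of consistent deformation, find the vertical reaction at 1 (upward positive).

R_1 = 232.7 kip

Take the reaction at 2 as the redundant and release it; the primary structure is a cantilever fixed at 1.
Deflection at 2 on the released cantilever, summing each load's contribution:
  UDL 42.5: wL⁴/(8EI) = 12755/EI
  point load 68 at a = 3.5: Pa²(3L − a)/(6EI) = 2430/EI
  δ_0 = 15185/EI
Tip deflection under a unit load at 2: L³/(3EI) = 114.3/EI.
Compatibility at 2: δ_0 − R_2·δ_{22} = 0, so R_2 = 15185/114.3 = 132.8 kip.
Vertical equilibrium: R_1 = ΣP − R_2 = 365.5 − 132.8 = 232.7 kip.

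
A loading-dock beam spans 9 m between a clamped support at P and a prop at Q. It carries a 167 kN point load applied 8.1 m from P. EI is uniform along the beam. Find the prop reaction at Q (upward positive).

Release the roller at Q. Primary structure: cantilever fixed at P.
Primary-structure tip deflection at Q by superposition:
  point load 167 at a = 8.1: Pa²(3L − a)/(6EI) = 34514/EI
Tip deflection under a unit load at Q: L³/(3EI) = 243/EI.
Compatibility at Q: δ_0 − R_Q·δ_{QQ} = 0, so R_Q = 34514/243 = 142 kN.

R_Q = 142 kN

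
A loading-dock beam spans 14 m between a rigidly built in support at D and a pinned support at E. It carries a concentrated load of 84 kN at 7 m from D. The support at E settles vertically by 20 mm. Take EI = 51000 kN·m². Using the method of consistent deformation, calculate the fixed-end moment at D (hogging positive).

Choose R_E as the redundant. The primary structure is the cantilever fixed at D.
Free-end deflection of the primary structure under the applied loading (downward +):
  point load 84 at a = 7: Pa²(3L − a)/(6EI) = 24010/EI
Tip deflection under a unit load at E: L³/(3EI) = 914.7/EI.
With EI = 51000 kN·m²: δ_0 = 0.47078 m and δ_{EE} = 0.017935 m/kN.
Compatibility — the beam at E must follow the support down by 0.02 m: δ_0 − R_E·δ_{EE} = 0.02, so R_E = (0.47078 − 0.02)/0.017935 = 25.13 kN.
Moment equilibrium about D: M_D = Σ(load moments about D) − R_E·L = 588 − 25.13×14 = 236.1 kN·m.

M_D = 236.1 kN·m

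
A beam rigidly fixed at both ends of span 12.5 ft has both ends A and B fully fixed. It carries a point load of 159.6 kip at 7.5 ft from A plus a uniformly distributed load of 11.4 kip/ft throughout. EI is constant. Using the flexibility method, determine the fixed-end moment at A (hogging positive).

Take the two fixed-end moments M_A, M_B as redundants; the released structure is the simple span AB.
End rotations of the released simple span under the applied load (×1/EI):
  at A: point load 159.6 at a = 7.5: Pab(L + b)/(6LEI) = 1396/EI
  at B: point load 159.6 at a = 7.5: Pab(L + a)/(6LEI) = 1596/EI
  at A: UDL 11.4: wL³/(24EI) = 927.7/EI
  at B: UDL 11.4: wL³/(24EI) = 927.7/EI
  θ_A0 = 2324/EI,  θ_B0 = 2524/EI
Flexibility coefficients: a unit moment at one end gives L/(3EI) there and L/(6EI) at the far end, so f₁₁ = f₂₂ = 4.167/EI and f₁₂ = f₂₁ = 2.083/EI.
Compatibility — zero rotation at each built-in end:
  4.167 M_A + 2.083 M_B = 2324
  2.083 M_A + 4.167 M_B = 2524
Solving the pair gives M_A = 340 kip·ft and M_B = 435.7 kip·ft (hogging).

M_A = 340 kip·ft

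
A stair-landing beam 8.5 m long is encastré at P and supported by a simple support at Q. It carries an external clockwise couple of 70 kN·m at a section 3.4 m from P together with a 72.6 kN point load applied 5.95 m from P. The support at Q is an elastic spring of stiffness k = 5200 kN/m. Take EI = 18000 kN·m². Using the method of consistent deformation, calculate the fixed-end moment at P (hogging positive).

M_P = 93.93 kN·m

Choose R_Q as the redundant. The primary structure is the cantilever fixed at P.
Deflection at Q on the released cantilever, summing each load's contribution:
  clockwise couple 70 at a = 3.4: M₀a(2L − a)/(2EI) = 1618/EI
  point load 72.6 at a = 5.95: Pa²(3L − a)/(6EI) = 8375/EI
  δ_0 = 9993/EI
Flexibility coefficient — unit upward force at Q: δ_{QQ} = L³/(3EI) = 204.7/EI.
With EI = 18000 kN·m²: δ_0 = 0.55517 m and δ_{QQ} = 0.011373 m/kN.
Compatibility — the spring shortens by R_Q/k under the reaction it provides: δ_0 − R_Q·δ_{QQ} = R_Q/k. With 1/k = 0.000192 m/kN, R_Q = δ_0 / (δ_{QQ} + 1/k) = 0.55517 / (0.011373 + 0.000192) = 48 kN.
Moment equilibrium about P: M_P = Σ(load moments about P) − R_Q·L = 502 − 48×8.5 = 93.93 kN·m.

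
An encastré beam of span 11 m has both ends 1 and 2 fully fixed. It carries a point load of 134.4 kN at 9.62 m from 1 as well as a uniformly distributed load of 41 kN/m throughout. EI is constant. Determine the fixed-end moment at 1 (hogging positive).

Release both end moments; the primary structure is a simply-supported span 12 with redundants M_1 and M_2.
On the primary (simply-supported) span, the end slopes from the loading are:
  at 1: point load 134.4 at a = 9.62: Pab(L + b)/(6LEI) = 334.7/EI
  at 2: point load 134.4 at a = 9.62: Pab(L + a)/(6LEI) = 557.4/EI
  at 1: UDL 41: wL³/(24EI) = 2274/EI
  at 2: UDL 41: wL³/(24EI) = 2274/EI
  θ_10 = 2608/EI,  θ_20 = 2831/EI
Flexibility coefficients: a unit moment at one end gives L/(3EI) there and L/(6EI) at the far end, so f₁₁ = f₂₂ = 3.667/EI and f₁₂ = f₂₁ = 1.833/EI.
Compatibility — zero rotation at each built-in end:
  3.667 M_1 + 1.833 M_2 = 2608
  1.833 M_1 + 3.667 M_2 = 2831
Solving the pair gives M_1 = 433.8 kN·m and M_2 = 555.3 kN·m (hogging).

M_1 = 433.8 kN·m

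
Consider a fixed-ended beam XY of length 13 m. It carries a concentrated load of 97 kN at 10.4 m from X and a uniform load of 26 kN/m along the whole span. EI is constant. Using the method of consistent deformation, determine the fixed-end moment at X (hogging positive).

M_X = 406.5 kN·m

Take the two fixed-end moments M_X, M_Y as redundants; the released structure is the simple span XY.
Simple-span end rotations at X and Y under the given loads:
  at X: point load 97 at a = 10.4: Pab(L + b)/(6LEI) = 524.6/EI
  at Y: point load 97 at a = 10.4: Pab(L + a)/(6LEI) = 786.9/EI
  at X: UDL 26: wL³/(24EI) = 2380/EI
  at Y: UDL 26: wL³/(24EI) = 2380/EI
  θ_X0 = 2905/EI,  θ_Y0 = 3167/EI
Flexibility coefficients: a unit moment at one end gives L/(3EI) there and L/(6EI) at the far end, so f₁₁ = f₂₂ = 4.333/EI and f₁₂ = f₂₁ = 2.167/EI.
Compatibility — zero rotation at each built-in end:
  4.333 M_X + 2.167 M_Y = 2905
  2.167 M_X + 4.333 M_Y = 3167
Solving the pair gives M_X = 406.5 kN·m and M_Y = 527.6 kN·m (hogging).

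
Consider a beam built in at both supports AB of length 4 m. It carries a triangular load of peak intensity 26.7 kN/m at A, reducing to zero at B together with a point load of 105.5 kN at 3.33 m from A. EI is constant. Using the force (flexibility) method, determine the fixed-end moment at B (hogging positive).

Take the two fixed-end moments M_A, M_B as redundants; the released structure is the simple span AB.
Simple-span end rotations at A and B under the given loads:
  at A: triangular load, peak 26.7: w₀L³/(45EI) = 37.97/EI
  at B: triangular load, peak 26.7: 7w₀L³/(360EI) = 33.23/EI
  at A: point load 105.5 at a = 3.33: Pab(L + b)/(6LEI) = 45.8/EI
  at B: point load 105.5 at a = 3.33: Pab(L + a)/(6LEI) = 71.89/EI
  θ_A0 = 83.77/EI,  θ_B0 = 105.1/EI
Flexibility coefficients: a unit moment at one end gives L/(3EI) there and L/(6EI) at the far end, so f₁₁ = f₂₂ = 1.333/EI and f₁₂ = f₂₁ = 0.6667/EI.
Compatibility — zero rotation at each built-in end:
  1.333 M_A + 0.6667 M_B = 83.77
  0.6667 M_A + 1.333 M_B = 105.1
Solving the pair gives M_A = 31.22 kN·m and M_B = 63.23 kN·m (hogging).

M_B = 63.23 kN·m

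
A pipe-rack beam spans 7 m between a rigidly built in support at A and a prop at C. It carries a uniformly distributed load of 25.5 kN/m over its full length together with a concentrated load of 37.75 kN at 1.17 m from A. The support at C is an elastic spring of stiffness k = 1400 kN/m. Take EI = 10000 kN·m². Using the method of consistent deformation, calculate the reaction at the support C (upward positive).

Take the reaction at C as the redundant and release it; the primary structure is a cantilever fixed at A.
Primary-structure tip deflection at C by superposition:
  UDL 25.5: wL⁴/(8EI) = 7653/EI
  point load 37.75 at a = 1.17: Pa²(3L − a)/(6EI) = 170.8/EI
  δ_0 = 7824/EI
Flexibility coefficient — unit upward force at C: δ_{CC} = L³/(3EI) = 114.3/EI.
With EI = 10000 kN·m²: δ_0 = 0.7824 m and δ_{CC} = 0.011433 m/kN.
Compatibility — the spring shortens by R_C/k under the reaction it provides: δ_0 − R_C·δ_{CC} = R_C/k. With 1/k = 0.000714 m/kN, R_C = δ_0 / (δ_{CC} + 1/k) = 0.7824 / (0.011433 + 0.000714) = 64.41 kN.

R_C = 64.41 kN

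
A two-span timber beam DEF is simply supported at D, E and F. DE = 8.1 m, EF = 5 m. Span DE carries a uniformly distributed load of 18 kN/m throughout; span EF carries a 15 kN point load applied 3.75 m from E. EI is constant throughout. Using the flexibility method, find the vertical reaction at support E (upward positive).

R_E = 107.3 kN

Release continuity at E by inserting a hinge; the redundant is the internal moment M_E. The primary structure is two simply-supported spans DE and EF.
End slopes at the hinge E, treating each span as simply supported:
  span DE: UDL 18: wL³/(24EI) = 398.6/EI
  span EF: point load 15 at a = 3.75: Pab(L + b)/(6LEI) = 14.65/EI
  relative rotation θ_0 = (398.6 + 14.65)/EI = 413.2/EI
A unit hogging moment at E produces rotation L₁/(3EI) + L₂/(3EI) = 4.367/EI.
Slope continuity at E: θ_0 = M_E·4.367/EI, so M_E = 413.2/4.367 = 94.63 kN·m (hogging).
Span DE, ΣM about D with M_E applied at E: R_E^{DE}·8.1 = 590.5 + 94.63, so R_E^{DE} = 84.58 kN and R_D = 145.8 − 84.58 = 61.22 kN.
Span EF, ΣM about F: R_E^{EF}·5 = 18.75 + 94.63, so R_E^{EF} = 22.68 kN and R_F = 15 − 22.68 = -7.677 kN.
R_E = 84.58 + 22.68 = 107.3 kN.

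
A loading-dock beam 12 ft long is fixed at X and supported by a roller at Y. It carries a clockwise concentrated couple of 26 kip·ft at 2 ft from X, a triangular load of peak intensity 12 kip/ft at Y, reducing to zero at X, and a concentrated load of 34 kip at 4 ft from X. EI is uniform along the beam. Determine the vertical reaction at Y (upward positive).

R_Y = 45.63 kip

Take the reaction at Y as the redundant and release it; the primary structure is a cantilever fixed at X.
Free-end deflection of the primary structure under the applied loading (downward +):
  clockwise couple 26 at a = 2: M₀a(2L − a)/(2EI) = 572/EI
  triangular load, peak 12 at the free end: 11w₀L⁴/(120EI) = 22810/EI
  point load 34 at a = 4: Pa²(3L − a)/(6EI) = 2901/EI
  δ_0 = 26283/EI
Tip deflection under a unit load at Y: L³/(3EI) = 576/EI.
Compatibility at Y: δ_0 − R_Y·δ_{YY} = 0, so R_Y = 26283/576 = 45.63 kip.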